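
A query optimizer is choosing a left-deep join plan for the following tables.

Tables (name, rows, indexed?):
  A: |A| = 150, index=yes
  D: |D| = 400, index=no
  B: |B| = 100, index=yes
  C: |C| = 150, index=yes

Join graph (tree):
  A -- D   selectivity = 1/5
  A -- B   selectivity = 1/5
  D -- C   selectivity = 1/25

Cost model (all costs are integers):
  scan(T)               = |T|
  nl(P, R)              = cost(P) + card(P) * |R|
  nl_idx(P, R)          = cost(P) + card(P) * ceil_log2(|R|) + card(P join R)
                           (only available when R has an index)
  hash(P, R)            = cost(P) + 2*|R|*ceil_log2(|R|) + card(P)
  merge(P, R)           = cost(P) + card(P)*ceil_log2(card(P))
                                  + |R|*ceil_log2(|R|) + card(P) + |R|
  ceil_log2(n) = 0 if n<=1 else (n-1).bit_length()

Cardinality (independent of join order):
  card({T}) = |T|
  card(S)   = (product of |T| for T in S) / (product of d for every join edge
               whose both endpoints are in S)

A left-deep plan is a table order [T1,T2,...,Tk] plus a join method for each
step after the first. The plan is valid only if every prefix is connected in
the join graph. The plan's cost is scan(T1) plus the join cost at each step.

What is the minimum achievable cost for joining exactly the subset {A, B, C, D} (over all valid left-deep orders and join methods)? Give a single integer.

81400

Selinger DP over subsets of {A,B,C,D}:
  {A}: scan cost=150, card=150
  {D}: scan cost=400, card=400
  {B}: scan cost=100, card=100
  {C}: scan cost=150, card=150
  {AD}: card=12000; try (A,hash)→3200, (D,merge)→5500, (A,merge)→5750, (D,hash)→7500, (A,nl_idx)→15600, (D,nl)→60150 …(+1); best=3200 via (A,hash)
  {AB}: card=3000; try (B,hash)→1700, (A,merge)→2250, (B,merge)→2300, (A,hash)→2600, (A,nl_idx)→3900, (B,nl_idx)→4200 …(+2); best=1700 via (B,hash)
  {CD}: card=2400; try (C,hash)→3200, (D,merge)→5500, (C,merge)→5750, (C,nl_idx)→6000, (D,hash)→7500, (D,nl)→60150 …(+1); best=3200 via (C,hash)
  {ABD}: card=240000; try (D,hash)→11900, (B,hash)→16600, (D,merge)→44700, (B,merge)→184000, (B,nl_idx)→327200, (D,nl)→1201700 …(+1); best=11900 via (D,hash)
  {ACD}: card=72000; try (A,hash)→8000, (C,hash)→17600, (A,merge)→35750, (A,nl_idx)→94400, (C,nl_idx)→171200, (C,merge)→184550 …(+2); best=8000 via (A,hash)
  {ABCD}: card=1440000; try (B,hash)→81400, (C,hash)→254300, (B,merge)→1304800, (B,nl_idx)→1952000, (C,nl_idx)→3371900, (C,merge)→4573250 …(+2); best=81400 via (B,hash)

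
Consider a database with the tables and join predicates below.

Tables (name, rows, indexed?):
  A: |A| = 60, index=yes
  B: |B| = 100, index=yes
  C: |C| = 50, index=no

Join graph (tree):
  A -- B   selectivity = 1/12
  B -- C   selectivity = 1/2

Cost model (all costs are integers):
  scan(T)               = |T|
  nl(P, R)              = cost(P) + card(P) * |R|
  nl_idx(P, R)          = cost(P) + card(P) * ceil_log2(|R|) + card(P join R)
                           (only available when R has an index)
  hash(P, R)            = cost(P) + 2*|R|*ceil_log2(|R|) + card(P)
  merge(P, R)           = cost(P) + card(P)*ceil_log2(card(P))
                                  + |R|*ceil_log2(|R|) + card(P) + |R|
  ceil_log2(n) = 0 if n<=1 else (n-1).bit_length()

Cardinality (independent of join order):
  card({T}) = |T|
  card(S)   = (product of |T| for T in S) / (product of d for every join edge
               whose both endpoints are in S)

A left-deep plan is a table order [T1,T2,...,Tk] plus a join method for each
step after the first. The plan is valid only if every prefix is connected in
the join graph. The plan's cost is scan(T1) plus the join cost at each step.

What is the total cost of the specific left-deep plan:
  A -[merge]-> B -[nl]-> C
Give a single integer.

step 1: scan A: cost=60, card=60
step 2: join B via merge
    card(P join B) = 60*100/(12) = 500
    cost = 60 + 60*6 + 100*7 + 60 + 100 = 1280
step 3: join C via nl
    card(P join C) = 500*50/(2) = 12500
    cost = 1280 + 500*50 = 26280

26280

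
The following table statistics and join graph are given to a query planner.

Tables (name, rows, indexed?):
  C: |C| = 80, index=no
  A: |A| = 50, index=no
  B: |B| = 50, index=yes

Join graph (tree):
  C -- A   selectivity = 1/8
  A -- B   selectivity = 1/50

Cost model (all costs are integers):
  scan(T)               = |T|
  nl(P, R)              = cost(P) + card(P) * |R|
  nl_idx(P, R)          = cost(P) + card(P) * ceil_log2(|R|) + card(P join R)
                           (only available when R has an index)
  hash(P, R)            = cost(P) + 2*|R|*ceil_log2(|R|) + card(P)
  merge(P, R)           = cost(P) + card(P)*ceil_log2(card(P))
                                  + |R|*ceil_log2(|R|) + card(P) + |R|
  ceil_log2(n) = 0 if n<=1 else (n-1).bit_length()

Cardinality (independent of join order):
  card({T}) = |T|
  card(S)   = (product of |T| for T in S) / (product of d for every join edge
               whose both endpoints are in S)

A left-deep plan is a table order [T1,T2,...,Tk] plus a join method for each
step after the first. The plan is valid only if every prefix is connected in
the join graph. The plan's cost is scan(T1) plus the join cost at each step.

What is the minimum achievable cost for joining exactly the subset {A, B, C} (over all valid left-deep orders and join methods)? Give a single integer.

Selinger DP over subsets of {A,B,C}:
  {C}: scan cost=80, card=80
  {A}: scan cost=50, card=50
  {B}: scan cost=50, card=50
  {AC}: card=500; try (A,hash)→760, (C,merge)→1040, (A,merge)→1070, (C,hash)→1220, (C,nl)→4050, (A,nl)→4080; best=760 via (A,hash)
  {AB}: card=50; try (B,nl_idx)→400, (B,hash)→700, (A,hash)→700, (B,merge)→750, (A,merge)→750, (B,nl)→2550 …(+1); best=400 via (B,nl_idx)
  {ABC}: card=500; try (C,merge)→1390, (C,hash)→1570, (B,hash)→1860, (B,nl_idx)→4260, (C,nl)→4400, (B,merge)→6110 …(+1); best=1390 via (C,merge)

1390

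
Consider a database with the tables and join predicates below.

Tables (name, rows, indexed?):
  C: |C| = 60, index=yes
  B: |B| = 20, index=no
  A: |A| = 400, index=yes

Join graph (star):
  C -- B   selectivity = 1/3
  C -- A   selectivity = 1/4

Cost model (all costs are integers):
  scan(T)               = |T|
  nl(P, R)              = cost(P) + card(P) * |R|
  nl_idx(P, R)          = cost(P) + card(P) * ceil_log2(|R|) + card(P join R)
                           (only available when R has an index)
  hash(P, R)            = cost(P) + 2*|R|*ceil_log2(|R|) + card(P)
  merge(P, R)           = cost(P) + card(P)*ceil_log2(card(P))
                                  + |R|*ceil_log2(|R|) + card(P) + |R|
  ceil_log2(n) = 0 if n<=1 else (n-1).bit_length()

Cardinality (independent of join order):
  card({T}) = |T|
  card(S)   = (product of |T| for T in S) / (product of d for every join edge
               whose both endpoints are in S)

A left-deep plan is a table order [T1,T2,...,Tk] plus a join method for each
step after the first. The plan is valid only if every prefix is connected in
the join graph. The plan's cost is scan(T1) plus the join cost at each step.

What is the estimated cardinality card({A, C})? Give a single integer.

6000

Tables in S: A(400), C(60)
Edges inside S: C-A(d=4)
numerator = 400 * 60 = 24000
denominator = 4 = 4
card(S) = 24000 / 4 = 6000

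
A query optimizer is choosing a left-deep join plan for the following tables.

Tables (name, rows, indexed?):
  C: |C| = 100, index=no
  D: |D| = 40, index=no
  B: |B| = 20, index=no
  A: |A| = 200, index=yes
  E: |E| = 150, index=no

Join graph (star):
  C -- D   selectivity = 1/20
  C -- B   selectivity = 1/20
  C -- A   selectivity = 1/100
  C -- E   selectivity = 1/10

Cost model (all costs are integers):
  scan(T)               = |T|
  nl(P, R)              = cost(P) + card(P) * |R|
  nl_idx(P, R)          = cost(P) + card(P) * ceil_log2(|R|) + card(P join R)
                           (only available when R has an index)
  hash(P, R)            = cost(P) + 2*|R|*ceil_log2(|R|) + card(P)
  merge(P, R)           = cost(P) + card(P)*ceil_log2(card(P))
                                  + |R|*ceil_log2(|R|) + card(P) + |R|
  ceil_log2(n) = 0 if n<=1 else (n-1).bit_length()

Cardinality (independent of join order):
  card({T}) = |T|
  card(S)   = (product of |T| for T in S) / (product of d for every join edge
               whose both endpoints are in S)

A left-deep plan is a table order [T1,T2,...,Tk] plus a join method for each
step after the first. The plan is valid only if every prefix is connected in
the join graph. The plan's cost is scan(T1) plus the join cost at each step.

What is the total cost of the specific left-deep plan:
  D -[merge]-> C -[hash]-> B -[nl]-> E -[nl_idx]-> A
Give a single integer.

61520

step 1: scan D: cost=40, card=40
step 2: join C via merge
    card(P join C) = 40*100/(20) = 200
    cost = 40 + 40*6 + 100*7 + 40 + 100 = 1120
step 3: join B via hash
    card(P join B) = 200*20/(20) = 200
    cost = 1120 + 2*20*5 + 200 = 1520
step 4: join E via nl
    card(P join E) = 200*150/(10) = 3000
    cost = 1520 + 200*150 = 31520
step 5: join A via nl_idx
    card(P join A) = 3000*200/(100) = 6000
    cost = 31520 + 3000*8 + 6000 = 61520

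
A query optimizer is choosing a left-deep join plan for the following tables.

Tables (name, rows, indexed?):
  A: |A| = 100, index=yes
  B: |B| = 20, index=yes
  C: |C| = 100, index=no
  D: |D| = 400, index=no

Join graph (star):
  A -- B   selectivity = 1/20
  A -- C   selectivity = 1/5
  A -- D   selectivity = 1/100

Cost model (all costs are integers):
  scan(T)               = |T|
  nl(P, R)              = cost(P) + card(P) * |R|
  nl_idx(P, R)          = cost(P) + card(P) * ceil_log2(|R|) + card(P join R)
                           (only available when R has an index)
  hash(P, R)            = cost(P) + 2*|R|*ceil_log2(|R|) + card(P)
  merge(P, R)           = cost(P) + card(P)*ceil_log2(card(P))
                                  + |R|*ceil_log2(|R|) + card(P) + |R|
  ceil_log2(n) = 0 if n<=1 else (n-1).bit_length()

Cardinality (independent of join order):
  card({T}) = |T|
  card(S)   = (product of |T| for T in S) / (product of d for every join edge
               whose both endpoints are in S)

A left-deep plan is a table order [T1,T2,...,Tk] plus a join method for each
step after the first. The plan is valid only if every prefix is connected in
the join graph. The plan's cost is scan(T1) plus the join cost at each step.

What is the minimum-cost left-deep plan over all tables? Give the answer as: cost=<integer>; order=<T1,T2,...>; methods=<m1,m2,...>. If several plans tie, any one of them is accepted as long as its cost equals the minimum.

Selinger DP (subsets sized 1..n):
  {A}: scan cost=100, card=100
  {B}: scan cost=20, card=20
  {C}: scan cost=100, card=100
  {D}: scan cost=400, card=400
  {AB}: card=100; try (A,nl_idx)→260, (B,hash)→400, (B,nl_idx)→700, (A,merge)→940, (B,merge)→1020, (A,hash)→1440 …(+2); best=260 via (A,nl_idx)
  {AC}: card=2000; try (C,hash)→1600, (A,hash)→1600, (C,merge)→1700, (A,merge)→1700, (A,nl_idx)→2800, (C,nl)→10100 …(+1); best=1600 via (C,hash)
  {AD}: card=400; try (A,hash)→2200, (A,nl_idx)→3600, (D,merge)→4900, (A,merge)→5200, (D,hash)→7400, (D,nl)→40100 …(+1); best=2200 via (A,hash)
  {ABC}: card=2000; try (C,hash)→1760, (C,merge)→1860, (B,hash)→3800, (C,nl)→10260, (B,nl_idx)→13600, (B,merge)→25720 …(+1); best=1760 via (C,hash)
  {ABD}: card=400; try (B,hash)→2800, (B,nl_idx)→4600, (D,merge)→5060, (B,merge)→6320, (D,hash)→7560, (B,nl)→10200 …(+1); best=2800 via (B,hash)
  {ACD}: card=8000; try (C,hash)→4000, (C,merge)→7000, (D,hash)→10800, (D,merge)→29600, (C,nl)→42200, (D,nl)→801600; best=4000 via (C,hash)
  {ABCD}: card=8000; try (C,hash)→4600, (C,merge)→7600, (D,hash)→10960, (B,hash)→12200, (D,merge)→29760, (C,nl)→42800 …(+4); best=4600 via (C,hash)

cost=4600; order=D,A,B,C; methods=hash,hash,hash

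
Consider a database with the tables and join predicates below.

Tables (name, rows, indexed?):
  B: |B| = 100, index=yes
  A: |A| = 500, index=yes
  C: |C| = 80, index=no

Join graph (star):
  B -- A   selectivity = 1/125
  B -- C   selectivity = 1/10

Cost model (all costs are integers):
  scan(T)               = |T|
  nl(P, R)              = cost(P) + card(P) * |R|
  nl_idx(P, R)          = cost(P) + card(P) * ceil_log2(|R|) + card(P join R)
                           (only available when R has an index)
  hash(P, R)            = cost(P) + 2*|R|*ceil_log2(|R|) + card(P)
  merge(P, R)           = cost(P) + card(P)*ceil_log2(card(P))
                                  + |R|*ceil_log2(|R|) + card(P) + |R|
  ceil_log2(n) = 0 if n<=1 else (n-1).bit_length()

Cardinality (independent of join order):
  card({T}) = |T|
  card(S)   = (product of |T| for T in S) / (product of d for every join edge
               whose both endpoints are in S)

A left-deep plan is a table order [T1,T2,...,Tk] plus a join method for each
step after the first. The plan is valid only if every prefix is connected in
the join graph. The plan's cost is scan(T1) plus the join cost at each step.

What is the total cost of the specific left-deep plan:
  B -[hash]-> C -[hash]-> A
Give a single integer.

step 1: scan B: cost=100, card=100
step 2: join C via hash
    card(P join C) = 100*80/(10) = 800
    cost = 100 + 2*80*7 + 100 = 1320
step 3: join A via hash
    card(P join A) = 800*500/(125) = 3200
    cost = 1320 + 2*500*9 + 800 = 11120

11120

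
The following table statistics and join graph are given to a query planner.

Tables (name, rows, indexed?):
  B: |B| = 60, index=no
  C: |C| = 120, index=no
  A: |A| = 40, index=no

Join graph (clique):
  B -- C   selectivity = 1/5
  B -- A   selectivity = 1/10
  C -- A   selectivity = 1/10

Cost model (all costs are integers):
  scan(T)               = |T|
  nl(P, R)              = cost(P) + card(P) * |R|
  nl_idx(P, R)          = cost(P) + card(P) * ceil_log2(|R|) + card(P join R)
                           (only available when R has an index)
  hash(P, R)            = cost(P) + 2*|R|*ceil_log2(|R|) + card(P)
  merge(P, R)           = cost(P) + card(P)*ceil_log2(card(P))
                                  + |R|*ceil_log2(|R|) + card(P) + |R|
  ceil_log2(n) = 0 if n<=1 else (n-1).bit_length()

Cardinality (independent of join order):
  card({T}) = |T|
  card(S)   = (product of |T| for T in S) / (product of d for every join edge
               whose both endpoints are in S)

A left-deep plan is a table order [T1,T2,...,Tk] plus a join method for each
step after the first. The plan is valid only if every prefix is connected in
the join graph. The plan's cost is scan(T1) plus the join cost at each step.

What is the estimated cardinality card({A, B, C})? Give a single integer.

576

Tables in S: A(40), B(60), C(120)
Edges inside S: B-C(d=5), B-A(d=10), C-A(d=10)
numerator = 40 * 60 * 120 = 288000
denominator = 5 * 10 * 10 = 500
card(S) = 288000 / 500 = 576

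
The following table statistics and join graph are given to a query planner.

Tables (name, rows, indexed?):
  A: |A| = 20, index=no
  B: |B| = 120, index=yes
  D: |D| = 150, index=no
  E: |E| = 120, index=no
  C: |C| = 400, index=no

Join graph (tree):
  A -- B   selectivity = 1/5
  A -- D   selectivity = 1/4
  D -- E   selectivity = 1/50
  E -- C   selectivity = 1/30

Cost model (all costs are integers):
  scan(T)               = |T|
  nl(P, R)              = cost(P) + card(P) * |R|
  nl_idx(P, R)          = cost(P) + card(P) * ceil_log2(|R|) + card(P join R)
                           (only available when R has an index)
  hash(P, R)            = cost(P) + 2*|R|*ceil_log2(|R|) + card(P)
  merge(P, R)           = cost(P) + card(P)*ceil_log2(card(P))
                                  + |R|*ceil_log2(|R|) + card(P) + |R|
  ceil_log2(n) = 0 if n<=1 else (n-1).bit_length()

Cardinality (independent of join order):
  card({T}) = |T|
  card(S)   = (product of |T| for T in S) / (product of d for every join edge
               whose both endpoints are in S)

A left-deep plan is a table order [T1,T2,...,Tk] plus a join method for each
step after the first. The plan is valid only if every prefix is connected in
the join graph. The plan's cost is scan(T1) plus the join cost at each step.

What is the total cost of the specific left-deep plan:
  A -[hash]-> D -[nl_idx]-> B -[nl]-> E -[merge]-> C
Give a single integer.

2924090

step 1: scan A: cost=20, card=20
step 2: join D via hash
    card(P join D) = 20*150/(4) = 750
    cost = 20 + 2*150*8 + 20 = 2440
step 3: join B via nl_idx
    card(P join B) = 750*120/(5) = 18000
    cost = 2440 + 750*7 + 18000 = 25690
step 4: join E via nl
    card(P join E) = 18000*120/(50) = 43200
    cost = 25690 + 18000*120 = 2185690
step 5: join C via merge
    card(P join C) = 43200*400/(30) = 576000
    cost = 2185690 + 43200*16 + 400*9 + 43200 + 400 = 2924090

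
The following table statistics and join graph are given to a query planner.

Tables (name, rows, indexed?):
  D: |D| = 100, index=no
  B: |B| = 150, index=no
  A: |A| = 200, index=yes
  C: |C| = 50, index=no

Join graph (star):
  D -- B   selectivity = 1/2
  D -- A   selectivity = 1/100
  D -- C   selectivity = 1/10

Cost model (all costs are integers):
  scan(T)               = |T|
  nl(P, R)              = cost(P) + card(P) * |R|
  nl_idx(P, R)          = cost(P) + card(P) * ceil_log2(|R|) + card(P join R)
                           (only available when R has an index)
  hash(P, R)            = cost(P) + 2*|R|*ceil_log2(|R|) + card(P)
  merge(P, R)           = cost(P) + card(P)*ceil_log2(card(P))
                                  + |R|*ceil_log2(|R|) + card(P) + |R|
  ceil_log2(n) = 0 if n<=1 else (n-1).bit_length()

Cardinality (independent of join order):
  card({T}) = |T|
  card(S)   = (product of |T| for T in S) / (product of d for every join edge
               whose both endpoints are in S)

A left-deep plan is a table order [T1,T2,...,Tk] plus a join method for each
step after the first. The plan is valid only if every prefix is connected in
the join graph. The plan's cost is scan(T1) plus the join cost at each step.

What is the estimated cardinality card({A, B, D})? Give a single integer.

15000

Tables in S: A(200), B(150), D(100)
Edges inside S: D-B(d=2), D-A(d=100)
numerator = 200 * 150 * 100 = 3000000
denominator = 2 * 100 = 200
card(S) = 3000000 / 200 = 15000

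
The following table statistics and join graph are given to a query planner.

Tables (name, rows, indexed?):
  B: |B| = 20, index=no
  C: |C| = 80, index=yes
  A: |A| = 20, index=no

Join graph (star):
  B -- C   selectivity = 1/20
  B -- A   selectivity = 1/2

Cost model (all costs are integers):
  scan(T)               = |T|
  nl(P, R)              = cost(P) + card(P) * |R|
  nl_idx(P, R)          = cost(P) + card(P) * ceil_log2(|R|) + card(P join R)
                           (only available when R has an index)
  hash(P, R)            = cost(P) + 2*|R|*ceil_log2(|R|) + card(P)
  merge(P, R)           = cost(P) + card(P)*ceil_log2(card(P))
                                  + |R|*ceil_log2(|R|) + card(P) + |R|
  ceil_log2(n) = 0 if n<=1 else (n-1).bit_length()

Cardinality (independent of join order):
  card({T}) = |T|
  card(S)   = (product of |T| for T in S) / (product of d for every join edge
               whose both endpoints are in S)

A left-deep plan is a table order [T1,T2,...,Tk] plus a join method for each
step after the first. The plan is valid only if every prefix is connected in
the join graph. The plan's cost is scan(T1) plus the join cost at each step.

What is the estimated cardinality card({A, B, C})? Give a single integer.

800

Tables in S: A(20), B(20), C(80)
Edges inside S: B-C(d=20), B-A(d=2)
numerator = 20 * 20 * 80 = 32000
denominator = 20 * 2 = 40
card(S) = 32000 / 40 = 800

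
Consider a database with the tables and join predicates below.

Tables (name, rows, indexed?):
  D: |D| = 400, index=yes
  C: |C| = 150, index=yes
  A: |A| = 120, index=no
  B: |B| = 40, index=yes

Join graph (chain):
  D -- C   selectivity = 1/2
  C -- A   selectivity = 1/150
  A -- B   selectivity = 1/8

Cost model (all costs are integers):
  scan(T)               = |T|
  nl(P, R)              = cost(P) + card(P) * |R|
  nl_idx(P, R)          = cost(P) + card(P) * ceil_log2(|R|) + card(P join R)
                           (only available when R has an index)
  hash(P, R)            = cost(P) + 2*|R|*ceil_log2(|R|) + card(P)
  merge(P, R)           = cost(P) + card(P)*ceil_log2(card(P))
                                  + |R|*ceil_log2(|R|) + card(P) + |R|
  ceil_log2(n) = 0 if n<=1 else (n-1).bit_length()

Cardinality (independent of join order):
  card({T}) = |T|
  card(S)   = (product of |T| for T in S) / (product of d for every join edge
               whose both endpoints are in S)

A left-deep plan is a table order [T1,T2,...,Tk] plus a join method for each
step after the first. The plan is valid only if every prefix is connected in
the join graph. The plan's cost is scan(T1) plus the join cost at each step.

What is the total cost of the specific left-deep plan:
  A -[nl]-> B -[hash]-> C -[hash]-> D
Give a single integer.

15720

step 1: scan A: cost=120, card=120
step 2: join B via nl
    card(P join B) = 120*40/(8) = 600
    cost = 120 + 120*40 = 4920
step 3: join C via hash
    card(P join C) = 600*150/(150) = 600
    cost = 4920 + 2*150*8 + 600 = 7920
step 4: join D via hash
    card(P join D) = 600*400/(2) = 120000
    cost = 7920 + 2*400*9 + 600 = 15720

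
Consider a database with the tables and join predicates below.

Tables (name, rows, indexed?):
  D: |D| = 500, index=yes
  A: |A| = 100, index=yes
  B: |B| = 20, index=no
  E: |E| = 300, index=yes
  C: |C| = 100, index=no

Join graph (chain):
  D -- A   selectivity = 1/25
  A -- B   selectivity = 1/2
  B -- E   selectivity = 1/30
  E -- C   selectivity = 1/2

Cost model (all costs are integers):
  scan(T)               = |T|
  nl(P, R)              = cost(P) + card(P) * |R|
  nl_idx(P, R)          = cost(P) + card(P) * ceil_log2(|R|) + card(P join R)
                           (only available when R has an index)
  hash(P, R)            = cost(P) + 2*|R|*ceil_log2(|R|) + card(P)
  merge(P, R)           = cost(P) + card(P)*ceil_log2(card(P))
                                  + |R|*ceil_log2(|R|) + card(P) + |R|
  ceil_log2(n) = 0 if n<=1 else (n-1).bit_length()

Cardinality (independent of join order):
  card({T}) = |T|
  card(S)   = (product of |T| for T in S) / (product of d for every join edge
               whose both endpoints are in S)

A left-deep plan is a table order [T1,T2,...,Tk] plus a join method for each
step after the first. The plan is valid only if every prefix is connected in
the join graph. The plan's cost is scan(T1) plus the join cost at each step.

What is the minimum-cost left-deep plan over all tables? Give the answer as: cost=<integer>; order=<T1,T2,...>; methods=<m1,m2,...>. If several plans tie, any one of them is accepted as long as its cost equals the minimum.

cost=222400; order=B,E,A,D,C; methods=nl_idx,hash,hash,hash

Selinger DP (subsets sized 1..n):
  {D}: scan cost=500, card=500
  {A}: scan cost=100, card=100
  {B}: scan cost=20, card=20
  {E}: scan cost=300, card=300
  {C}: scan cost=100, card=100
  {AD}: card=2000; try (A,hash)→2400, (D,nl_idx)→3000, (D,merge)→5900, (A,nl_idx)→6000, (A,merge)→6300, (D,hash)→9200 …(+2); best=2400 via (A,hash)
  {AB}: card=1000; try (B,hash)→400, (A,merge)→940, (B,merge)→1020, (A,nl_idx)→1160, (A,hash)→1440, (A,nl)→2020 …(+1); best=400 via (B,hash)
  {BE}: card=200; try (E,nl_idx)→400, (B,hash)→800, (E,merge)→3140, (B,merge)→3420, (E,hash)→5440, (E,nl)→6020 …(+1); best=400 via (E,nl_idx)
  {CE}: card=15000; try (C,hash)→2000, (E,merge)→3900, (C,merge)→4100, (E,hash)→5600, (E,nl_idx)→16000, (E,nl)→30100 …(+1); best=2000 via (C,hash)
  {ABD}: card=20000; try (B,hash)→4600, (D,hash)→10400, (D,merge)→16400, (B,merge)→26520, (D,nl_idx)→29400, (B,nl)→42400 …(+1); best=4600 via (B,hash)
  {ABE}: card=10000; try (A,hash)→2000, (A,merge)→3000, (E,hash)→6800, (A,nl_idx)→11800, (E,merge)→14400, (E,nl_idx)→19400 …(+2); best=2000 via (A,hash)
  {BCE}: card=10000; try (C,hash)→2000, (C,merge)→3000, (B,hash)→17200, (C,nl)→20400, (B,merge)→227120, (B,nl)→302000; best=2000 via (C,hash)
  {ABDE}: card=200000; try (D,hash)→21000, (E,hash)→30000, (D,merge)→157000, (D,nl_idx)→292000, (E,merge)→327600, (E,nl_idx)→384600 …(+2); best=21000 via (D,hash)
  {ABCE}: card=500000; try (C,hash)→13400, (A,hash)→13400, (C,merge)→152800, (A,merge)→152800, (A,nl_idx)→572000, (C,nl)→1002000 …(+1); best=13400 via (C,hash)
  {ABCDE}: card=10000000; try (C,hash)→222400, (D,hash)→522400, (C,merge)→3821800, (D,merge)→10018400, (D,nl_idx)→14513400, (C,nl)→20021000 …(+1); best=222400 via (C,hash)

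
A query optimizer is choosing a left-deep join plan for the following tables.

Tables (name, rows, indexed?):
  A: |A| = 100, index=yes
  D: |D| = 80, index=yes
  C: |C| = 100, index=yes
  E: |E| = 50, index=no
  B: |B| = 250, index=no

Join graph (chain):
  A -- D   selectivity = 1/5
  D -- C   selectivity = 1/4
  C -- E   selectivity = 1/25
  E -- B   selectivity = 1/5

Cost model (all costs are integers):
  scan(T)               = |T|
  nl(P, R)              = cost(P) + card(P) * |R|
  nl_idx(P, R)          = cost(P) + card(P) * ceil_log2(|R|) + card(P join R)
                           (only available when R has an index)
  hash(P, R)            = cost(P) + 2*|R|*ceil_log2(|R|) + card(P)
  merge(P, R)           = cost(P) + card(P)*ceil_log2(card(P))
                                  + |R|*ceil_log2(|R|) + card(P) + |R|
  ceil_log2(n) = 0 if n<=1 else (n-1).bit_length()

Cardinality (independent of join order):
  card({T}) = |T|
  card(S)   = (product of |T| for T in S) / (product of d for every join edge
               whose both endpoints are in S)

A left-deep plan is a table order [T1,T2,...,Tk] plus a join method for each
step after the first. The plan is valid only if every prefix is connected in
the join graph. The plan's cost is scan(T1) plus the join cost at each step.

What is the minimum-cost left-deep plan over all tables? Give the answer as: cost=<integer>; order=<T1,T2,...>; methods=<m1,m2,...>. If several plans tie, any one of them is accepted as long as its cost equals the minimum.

Selinger DP (subsets sized 1..n):
  {A}: scan cost=100, card=100
  {D}: scan cost=80, card=80
  {C}: scan cost=100, card=100
  {E}: scan cost=50, card=50
  {B}: scan cost=250, card=250
  {AD}: card=1600; try (D,hash)→1320, (A,merge)→1520, (D,merge)→1540, (A,hash)→1560, (A,nl_idx)→2240, (D,nl_idx)→2400 …(+2); best=1320 via (D,hash)
  {CD}: card=2000; try (D,hash)→1320, (C,merge)→1520, (D,merge)→1540, (C,hash)→1560, (C,nl_idx)→2640, (D,nl_idx)→2800 …(+2); best=1320 via (D,hash)
  {CE}: card=200; try (C,nl_idx)→600, (E,hash)→800, (C,merge)→1200, (E,merge)→1250, (C,hash)→1500, (C,nl)→5050 …(+1); best=600 via (C,nl_idx)
  {BE}: card=2500; try (E,hash)→1100, (B,merge)→2650, (E,merge)→2850, (B,hash)→4100, (B,nl)→12550, (E,nl)→12750; best=1100 via (E,hash)
  {ACD}: card=40000; try (C,hash)→4320, (A,hash)→4720, (C,merge)→21320, (A,merge)→26120, (C,nl_idx)→52520, (A,nl_idx)→55320 …(+2); best=4320 via (C,hash)
  {CDE}: card=4000; try (D,hash)→1920, (D,merge)→3040, (E,hash)→3920, (D,nl_idx)→6000, (D,nl)→16600, (E,merge)→25670 …(+1); best=1920 via (D,hash)
  {BCE}: card=10000; try (B,merge)→4650, (B,hash)→4800, (C,hash)→5000, (C,nl_idx)→28600, (C,merge)→34400, (B,nl)→50600 …(+1); best=4650 via (B,merge)
  {ACDE}: card=80000; try (A,hash)→7320, (E,hash)→44920, (A,merge)→54720, (A,nl_idx)→109920, (A,nl)→401920, (E,merge)→684670 …(+1); best=7320 via (A,hash)
  {BCDE}: card=200000; try (B,hash)→9920, (D,hash)→15770, (B,merge)→56170, (D,merge)→155290, (D,nl_idx)→274650, (D,nl)→804650 …(+1); best=9920 via (B,hash)
  {ABCDE}: card=4000000; try (B,hash)→91320, (A,hash)→211320, (B,merge)→1449570, (A,merge)→3810720, (A,nl_idx)→5409920, (B,nl)→20007320 …(+1); best=91320 via (B,hash)

cost=91320; order=E,C,D,A,B; methods=nl_idx,hash,hash,hash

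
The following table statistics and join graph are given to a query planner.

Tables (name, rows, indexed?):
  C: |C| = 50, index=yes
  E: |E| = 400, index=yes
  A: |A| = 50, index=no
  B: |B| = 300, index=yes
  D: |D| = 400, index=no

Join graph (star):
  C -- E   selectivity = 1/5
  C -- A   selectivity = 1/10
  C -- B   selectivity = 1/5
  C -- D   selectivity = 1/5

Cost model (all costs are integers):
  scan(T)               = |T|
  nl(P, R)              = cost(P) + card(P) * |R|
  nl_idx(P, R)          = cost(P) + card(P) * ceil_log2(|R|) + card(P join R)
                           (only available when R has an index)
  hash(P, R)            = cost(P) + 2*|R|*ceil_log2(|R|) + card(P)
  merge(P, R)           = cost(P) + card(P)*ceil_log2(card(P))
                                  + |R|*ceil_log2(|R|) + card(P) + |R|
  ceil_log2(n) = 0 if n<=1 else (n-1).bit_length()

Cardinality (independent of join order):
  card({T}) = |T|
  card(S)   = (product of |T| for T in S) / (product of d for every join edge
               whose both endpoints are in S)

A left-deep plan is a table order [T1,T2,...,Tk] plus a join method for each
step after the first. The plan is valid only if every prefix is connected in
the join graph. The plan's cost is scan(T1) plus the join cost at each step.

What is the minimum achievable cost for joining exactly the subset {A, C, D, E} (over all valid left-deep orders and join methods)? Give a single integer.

33200

Selinger DP over subsets of {A,C,D,E}:
  {C}: scan cost=50, card=50
  {E}: scan cost=400, card=400
  {A}: scan cost=50, card=50
  {D}: scan cost=400, card=400
  {CE}: card=4000; try (C,hash)→1400, (E,merge)→4400, (E,nl_idx)→4500, (C,merge)→4750, (C,nl_idx)→6800, (E,hash)→7300 …(+2); best=1400 via (C,hash)
  {AC}: card=250; try (C,nl_idx)→600, (C,hash)→700, (A,hash)→700, (C,merge)→750, (A,merge)→750, (C,nl)→2550 …(+1); best=600 via (C,nl_idx)
  {CD}: card=4000; try (C,hash)→1400, (D,merge)→4400, (C,merge)→4750, (C,nl_idx)→6800, (D,hash)→7300, (D,nl)→20050 …(+1); best=1400 via (C,hash)
  {ACE}: card=20000; try (A,hash)→6000, (E,merge)→6850, (E,hash)→8050, (E,nl_idx)→22850, (A,merge)→53750, (E,nl)→100600 …(+1); best=6000 via (A,hash)
  {CDE}: card=320000; try (E,hash)→12600, (D,hash)→12600, (E,merge)→57400, (D,merge)→57400, (E,nl_idx)→357400, (E,nl)→1601400 …(+1); best=12600 via (E,hash)
  {ACD}: card=20000; try (A,hash)→6000, (D,merge)→6850, (D,hash)→8050, (A,merge)→53750, (D,nl)→100600, (A,nl)→201400; best=6000 via (A,hash)
  {ACDE}: card=1600000; try (E,hash)→33200, (D,hash)→33200, (E,merge)→330000, (D,merge)→330000, (A,hash)→333200, (E,nl_idx)→1786000 …(+4); best=33200 via (E,hash)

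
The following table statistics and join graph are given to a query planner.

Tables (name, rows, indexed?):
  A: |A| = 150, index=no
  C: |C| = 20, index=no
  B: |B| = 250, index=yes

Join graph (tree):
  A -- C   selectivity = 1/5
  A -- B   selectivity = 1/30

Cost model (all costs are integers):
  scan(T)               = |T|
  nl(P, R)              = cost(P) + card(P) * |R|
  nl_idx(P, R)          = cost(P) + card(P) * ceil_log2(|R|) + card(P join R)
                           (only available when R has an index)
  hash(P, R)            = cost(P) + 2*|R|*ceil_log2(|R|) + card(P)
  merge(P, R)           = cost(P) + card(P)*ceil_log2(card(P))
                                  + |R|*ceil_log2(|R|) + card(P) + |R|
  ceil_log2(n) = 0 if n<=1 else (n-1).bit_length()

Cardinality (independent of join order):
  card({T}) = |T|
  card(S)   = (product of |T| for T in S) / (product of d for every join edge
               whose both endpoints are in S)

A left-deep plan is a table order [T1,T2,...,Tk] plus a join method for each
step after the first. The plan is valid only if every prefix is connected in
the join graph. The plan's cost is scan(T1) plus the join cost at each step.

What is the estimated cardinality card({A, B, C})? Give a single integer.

Tables in S: A(150), B(250), C(20)
Edges inside S: A-C(d=5), A-B(d=30)
numerator = 150 * 250 * 20 = 750000
denominator = 5 * 30 = 150
card(S) = 750000 / 150 = 5000

5000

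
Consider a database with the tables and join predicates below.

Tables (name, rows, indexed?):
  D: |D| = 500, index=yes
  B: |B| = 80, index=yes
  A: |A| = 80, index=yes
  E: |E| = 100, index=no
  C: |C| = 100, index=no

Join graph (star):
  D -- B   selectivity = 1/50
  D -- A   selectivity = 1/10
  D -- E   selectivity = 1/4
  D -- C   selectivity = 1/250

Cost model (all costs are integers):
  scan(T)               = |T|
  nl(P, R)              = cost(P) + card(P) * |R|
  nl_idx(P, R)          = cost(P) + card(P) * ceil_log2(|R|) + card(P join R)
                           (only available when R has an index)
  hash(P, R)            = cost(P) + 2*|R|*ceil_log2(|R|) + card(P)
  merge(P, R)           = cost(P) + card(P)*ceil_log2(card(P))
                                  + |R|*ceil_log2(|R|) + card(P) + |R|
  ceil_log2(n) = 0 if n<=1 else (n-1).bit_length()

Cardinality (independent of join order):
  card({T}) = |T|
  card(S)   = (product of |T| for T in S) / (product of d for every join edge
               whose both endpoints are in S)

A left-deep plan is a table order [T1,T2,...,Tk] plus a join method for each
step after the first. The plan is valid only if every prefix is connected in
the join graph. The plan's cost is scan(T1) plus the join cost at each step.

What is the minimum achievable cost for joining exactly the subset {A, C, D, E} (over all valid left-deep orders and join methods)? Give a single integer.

5520

Selinger DP over subsets of {A,C,D,E}:
  {D}: scan cost=500, card=500
  {A}: scan cost=80, card=80
  {E}: scan cost=100, card=100
  {C}: scan cost=100, card=100
  {AD}: card=4000; try (A,hash)→2120, (D,nl_idx)→4800, (D,merge)→5720, (A,merge)→6140, (A,nl_idx)→8000, (D,hash)→9160 …(+2); best=2120 via (A,hash)
  {DE}: card=12500; try (E,hash)→2400, (D,merge)→5900, (E,merge)→6300, (D,hash)→9200, (D,nl_idx)→13500, (D,nl)→50100 …(+1); best=2400 via (E,hash)
  {CD}: card=200; try (D,nl_idx)→1200, (C,hash)→2400, (D,merge)→5900, (C,merge)→6300, (D,hash)→9200, (D,nl)→50100 …(+1); best=1200 via (D,nl_idx)
  {ADE}: card=100000; try (E,hash)→7520, (A,hash)→16020, (E,merge)→54920, (A,nl_idx)→189900, (A,merge)→190540, (E,nl)→402120 …(+1); best=7520 via (E,hash)
  {ACD}: card=1600; try (A,hash)→2520, (A,merge)→3640, (A,nl_idx)→4200, (C,hash)→7520, (A,nl)→17200, (C,merge)→54920 …(+1); best=2520 via (A,hash)
  {CDE}: card=5000; try (E,hash)→2800, (E,merge)→3800, (C,hash)→16300, (E,nl)→21200, (C,merge)→190700, (C,nl)→1252400; best=2800 via (E,hash)
  {ACDE}: card=40000; try (E,hash)→5520, (A,hash)→8920, (E,merge)→22520, (A,merge)→73440, (A,nl_idx)→77800, (C,hash)→108920 …(+4); best=5520 via (E,hash)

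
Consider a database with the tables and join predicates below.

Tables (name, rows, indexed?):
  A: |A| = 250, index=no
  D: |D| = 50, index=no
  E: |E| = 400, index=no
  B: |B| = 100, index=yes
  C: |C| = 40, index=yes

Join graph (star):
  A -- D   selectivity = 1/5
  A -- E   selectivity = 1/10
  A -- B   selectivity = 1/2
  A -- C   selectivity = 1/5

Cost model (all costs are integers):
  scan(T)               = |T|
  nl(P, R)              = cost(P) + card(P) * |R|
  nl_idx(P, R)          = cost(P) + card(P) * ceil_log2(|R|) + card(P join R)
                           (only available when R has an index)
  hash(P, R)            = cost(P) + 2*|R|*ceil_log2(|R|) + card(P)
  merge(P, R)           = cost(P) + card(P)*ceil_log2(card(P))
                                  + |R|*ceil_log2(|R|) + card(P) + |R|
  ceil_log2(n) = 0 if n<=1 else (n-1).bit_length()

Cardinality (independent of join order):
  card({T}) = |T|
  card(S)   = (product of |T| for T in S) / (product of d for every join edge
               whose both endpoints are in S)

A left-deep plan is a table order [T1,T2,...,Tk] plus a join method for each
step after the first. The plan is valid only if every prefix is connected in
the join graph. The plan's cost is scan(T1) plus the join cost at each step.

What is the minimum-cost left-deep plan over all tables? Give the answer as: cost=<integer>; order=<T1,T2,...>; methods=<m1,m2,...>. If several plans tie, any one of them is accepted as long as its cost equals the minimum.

Selinger DP (subsets sized 1..n):
  {A}: scan cost=250, card=250
  {D}: scan cost=50, card=50
  {E}: scan cost=400, card=400
  {B}: scan cost=100, card=100
  {C}: scan cost=40, card=40
  {AD}: card=2500; try (D,hash)→1100, (A,merge)→2650, (D,merge)→2850, (A,hash)→4100, (A,nl)→12550, (D,nl)→12750; best=1100 via (D,hash)
  {AE}: card=10000; try (A,hash)→4800, (E,merge)→6500, (A,merge)→6650, (E,hash)→7700, (E,nl)→100250, (A,nl)→100400; best=4800 via (A,hash)
  {AB}: card=12500; try (B,hash)→1900, (A,merge)→3150, (B,merge)→3300, (A,hash)→4200, (B,nl_idx)→14500, (A,nl)→25100 …(+1); best=1900 via (B,hash)
  {AC}: card=2000; try (C,hash)→980, (A,merge)→2570, (C,merge)→2780, (C,nl_idx)→3750, (A,hash)→4080, (A,nl)→10040 …(+1); best=980 via (C,hash)
  {ADE}: card=100000; try (E,hash)→10800, (D,hash)→15400, (E,merge)→37600, (D,merge)→155150, (D,nl)→504800, (E,nl)→1001100; best=10800 via (E,hash)
  {ABD}: card=125000; try (B,hash)→5000, (D,hash)→15000, (B,merge)→34400, (B,nl_idx)→143600, (D,merge)→189750, (B,nl)→251100 …(+1); best=5000 via (B,hash)
  {ACD}: card=20000; try (D,hash)→3580, (C,hash)→4080, (D,merge)→25330, (C,merge)→33880, (C,nl_idx)→36100, (D,nl)→100980 …(+1); best=3580 via (D,hash)
  {ABE}: card=500000; try (B,hash)→16200, (E,hash)→21600, (B,merge)→155600, (E,merge)→193400, (B,nl_idx)→574800, (B,nl)→1004800 …(+1); best=16200 via (B,hash)
  {ACE}: card=80000; try (E,hash)→10180, (C,hash)→15280, (E,merge)→28980, (C,nl_idx)→144800, (C,merge)→155080, (C,nl)→404800 …(+1); best=10180 via (E,hash)
  {ABC}: card=100000; try (B,hash)→4380, (C,hash)→14880, (B,merge)→25780, (B,nl_idx)→114980, (C,nl_idx)→176900, (C,merge)→189680 …(+2); best=4380 via (B,hash)
  {ABDE}: card=5000000; try (B,hash)→112200, (E,hash)→137200, (D,hash)→516800, (B,merge)→1811600, (E,merge)→2259000, (B,nl_idx)→5710800 …(+4); best=112200 via (B,hash)
  {ACDE}: card=800000; try (E,hash)→30780, (D,hash)→90780, (C,hash)→111280, (E,merge)→327580, (C,nl_idx)→1410800, (D,merge)→1450530 …(+4); best=30780 via (E,hash)
  {ABCD}: card=1000000; try (B,hash)→24980, (D,hash)→104980, (C,hash)→130480, (B,merge)→324380, (B,nl_idx)→1143580, (C,nl_idx)→1755000 …(+5); best=24980 via (B,hash)
  {ABCE}: card=4000000; try (B,hash)→91580, (E,hash)→111580, (C,hash)→516680, (B,merge)→1450980, (E,merge)→1808380, (B,nl_idx)→4570180 …(+5); best=91580 via (B,hash)
  {ABCDE}: card=40000000; try (B,hash)→832180, (E,hash)→1032180, (D,hash)→4092180, (C,hash)→5112680, (B,merge)→16831580, (E,merge)→21028980 …(+8); best=832180 via (B,hash)

cost=832180; order=A,C,D,E,B; methods=hash,hash,hash,hash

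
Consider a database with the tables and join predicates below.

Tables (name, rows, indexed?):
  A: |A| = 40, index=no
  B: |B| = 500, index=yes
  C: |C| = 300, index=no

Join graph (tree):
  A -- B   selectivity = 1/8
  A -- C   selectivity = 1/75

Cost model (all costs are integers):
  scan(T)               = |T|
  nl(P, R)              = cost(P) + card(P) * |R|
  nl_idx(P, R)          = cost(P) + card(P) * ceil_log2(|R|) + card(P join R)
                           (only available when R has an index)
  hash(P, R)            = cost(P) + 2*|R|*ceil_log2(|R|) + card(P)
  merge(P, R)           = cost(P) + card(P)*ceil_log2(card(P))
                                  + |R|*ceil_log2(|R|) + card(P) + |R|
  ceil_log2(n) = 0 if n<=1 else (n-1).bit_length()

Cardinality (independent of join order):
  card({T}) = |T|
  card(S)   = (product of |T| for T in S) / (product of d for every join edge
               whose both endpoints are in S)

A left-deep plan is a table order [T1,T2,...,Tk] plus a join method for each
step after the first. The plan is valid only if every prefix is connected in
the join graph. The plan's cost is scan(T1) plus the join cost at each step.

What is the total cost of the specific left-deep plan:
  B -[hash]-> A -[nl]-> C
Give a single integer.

751480

step 1: scan B: cost=500, card=500
step 2: join A via hash
    card(P join A) = 500*40/(8) = 2500
    cost = 500 + 2*40*6 + 500 = 1480
step 3: join C via nl
    card(P join C) = 2500*300/(75) = 10000
    cost = 1480 + 2500*300 = 751480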